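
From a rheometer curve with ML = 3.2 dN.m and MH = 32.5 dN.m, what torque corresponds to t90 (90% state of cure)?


M90 = ML + 0.9 * (MH - ML)
M90 = 3.2 + 0.9 * (32.5 - 3.2)
M90 = 3.2 + 0.9 * 29.3
M90 = 29.57 dN.m

29.57 dN.m


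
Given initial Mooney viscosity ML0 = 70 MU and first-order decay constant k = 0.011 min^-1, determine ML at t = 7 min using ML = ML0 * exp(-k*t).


ML = ML0 * exp(-k * t)
ML = 70 * exp(-0.011 * 7)
ML = 70 * 0.9259
ML = 64.81 MU

64.81 MU


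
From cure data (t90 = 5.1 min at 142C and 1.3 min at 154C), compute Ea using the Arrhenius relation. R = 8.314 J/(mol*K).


T1 = 415.15 K, T2 = 427.15 K
1/T1 - 1/T2 = 6.7670e-05
ln(t1/t2) = ln(5.1/1.3) = 1.3669
Ea = 8.314 * 1.3669 / 6.7670e-05 = 167935.8561 J/mol
Ea = 167.94 kJ/mol

167.94 kJ/mol


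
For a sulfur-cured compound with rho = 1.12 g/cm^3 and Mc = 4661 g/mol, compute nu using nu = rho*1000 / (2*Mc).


nu = rho * 1000 / (2 * Mc)
nu = 1.12 * 1000 / (2 * 4661)
nu = 1120.0 / 9322
nu = 0.1201 mol/L

0.1201 mol/L


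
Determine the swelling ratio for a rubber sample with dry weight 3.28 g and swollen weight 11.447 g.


Q = W_swollen / W_dry
Q = 11.447 / 3.28
Q = 3.49

Q = 3.49


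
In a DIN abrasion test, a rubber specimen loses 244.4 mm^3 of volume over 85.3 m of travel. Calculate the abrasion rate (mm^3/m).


Rate = volume_loss / distance
= 244.4 / 85.3
= 2.865 mm^3/m

2.865 mm^3/m


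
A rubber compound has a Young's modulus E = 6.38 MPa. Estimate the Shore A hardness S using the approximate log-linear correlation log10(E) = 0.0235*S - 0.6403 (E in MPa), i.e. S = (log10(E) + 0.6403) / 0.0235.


log10(E) = 0.0235*S - 0.6403  =>  S = (log10(E) + 0.6403) / 0.0235
log10(6.38) = 0.804821
S = (0.804821 + 0.6403) / 0.0235 = 1.445121 / 0.0235
S = 61.5

Shore A = 61.5


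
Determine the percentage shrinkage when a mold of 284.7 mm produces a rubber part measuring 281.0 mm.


Shrinkage = (mold - part) / mold * 100
= (284.7 - 281.0) / 284.7 * 100
= 3.7 / 284.7 * 100
= 1.3%

1.3%


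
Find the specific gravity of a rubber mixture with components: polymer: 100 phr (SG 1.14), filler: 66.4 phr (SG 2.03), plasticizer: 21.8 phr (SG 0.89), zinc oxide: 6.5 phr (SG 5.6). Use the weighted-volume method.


Sum of weights = 194.7
Volume contributions:
  polymer: 100/1.14 = 87.7193
  filler: 66.4/2.03 = 32.7094
  plasticizer: 21.8/0.89 = 24.4944
  zinc oxide: 6.5/5.6 = 1.1607
Sum of volumes = 146.0838
SG = 194.7 / 146.0838 = 1.333

SG = 1.333


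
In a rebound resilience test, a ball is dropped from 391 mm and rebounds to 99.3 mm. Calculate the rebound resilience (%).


Resilience = h_rebound / h_drop * 100
= 99.3 / 391 * 100
= 25.4%

25.4%


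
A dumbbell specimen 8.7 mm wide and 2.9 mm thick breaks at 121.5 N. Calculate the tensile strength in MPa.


Area = width * thickness = 8.7 * 2.9 = 25.23 mm^2
TS = force / area = 121.5 / 25.23 = 4.82 MPa

4.82 MPa


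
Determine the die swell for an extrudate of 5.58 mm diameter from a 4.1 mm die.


Die swell ratio = D_extrudate / D_die
= 5.58 / 4.1
= 1.361

Die swell = 1.361


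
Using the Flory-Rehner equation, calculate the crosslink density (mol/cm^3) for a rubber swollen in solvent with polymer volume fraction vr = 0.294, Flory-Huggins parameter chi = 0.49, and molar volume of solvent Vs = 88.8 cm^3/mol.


ln(1 - vr) = ln(1 - 0.294) = -0.3481
Numerator = -((-0.3481) + 0.294 + 0.49 * 0.294^2) = 0.0118
Denominator = 88.8 * (0.294^(1/3) - 0.294/2) = 45.9931
nu = 0.0118 / 45.9931 = 2.5626e-04 mol/cm^3

2.5626e-04 mol/cm^3


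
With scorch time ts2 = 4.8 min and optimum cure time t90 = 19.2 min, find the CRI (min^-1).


CRI = 100 / (t90 - ts2)
= 100 / (19.2 - 4.8)
= 100 / 14.4
= 6.94 min^-1

6.94 min^-1


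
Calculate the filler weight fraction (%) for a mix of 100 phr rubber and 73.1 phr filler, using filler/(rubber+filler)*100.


Filler % = filler / (rubber + filler) * 100
= 73.1 / (100 + 73.1) * 100
= 73.1 / 173.1 * 100
= 42.23%

42.23%


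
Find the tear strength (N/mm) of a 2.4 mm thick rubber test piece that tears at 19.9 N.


Tear strength = force / thickness
= 19.9 / 2.4
= 8.29 N/mm

8.29 N/mm


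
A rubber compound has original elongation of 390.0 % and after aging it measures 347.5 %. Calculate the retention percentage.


Retention = aged / original * 100
= 347.5 / 390.0 * 100
= 89.1%

89.1%


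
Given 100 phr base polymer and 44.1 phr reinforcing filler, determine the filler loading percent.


Filler % = filler / (rubber + filler) * 100
= 44.1 / (100 + 44.1) * 100
= 44.1 / 144.1 * 100
= 30.6%

30.6%


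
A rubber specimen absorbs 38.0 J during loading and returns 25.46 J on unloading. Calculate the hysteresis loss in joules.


Hysteresis loss = loading - unloading
= 38.0 - 25.46
= 12.54 J

12.54 J


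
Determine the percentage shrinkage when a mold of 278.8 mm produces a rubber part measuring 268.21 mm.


Shrinkage = (mold - part) / mold * 100
= (278.8 - 268.21) / 278.8 * 100
= 10.59 / 278.8 * 100
= 3.8%

3.8%


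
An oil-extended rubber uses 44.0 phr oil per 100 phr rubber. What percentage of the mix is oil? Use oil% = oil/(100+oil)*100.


Oil % = oil / (100 + oil) * 100
= 44.0 / (100 + 44.0) * 100
= 44.0 / 144.0 * 100
= 30.56%

30.56%


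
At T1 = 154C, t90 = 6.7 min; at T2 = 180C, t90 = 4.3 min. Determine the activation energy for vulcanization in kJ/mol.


T1 = 427.15 K, T2 = 453.15 K
1/T1 - 1/T2 = 1.3432e-04
ln(t1/t2) = ln(6.7/4.3) = 0.4435
Ea = 8.314 * 0.4435 / 1.3432e-04 = 27450.1897 J/mol
Ea = 27.45 kJ/mol

27.45 kJ/mol


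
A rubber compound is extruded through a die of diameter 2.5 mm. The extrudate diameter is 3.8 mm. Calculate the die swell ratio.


Die swell ratio = D_extrudate / D_die
= 3.8 / 2.5
= 1.52

Die swell = 1.52


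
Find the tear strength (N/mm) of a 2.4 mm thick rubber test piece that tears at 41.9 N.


Tear strength = force / thickness
= 41.9 / 2.4
= 17.46 N/mm

17.46 N/mm


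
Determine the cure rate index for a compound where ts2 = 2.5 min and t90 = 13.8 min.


CRI = 100 / (t90 - ts2)
= 100 / (13.8 - 2.5)
= 100 / 11.3
= 8.85 min^-1

8.85 min^-1


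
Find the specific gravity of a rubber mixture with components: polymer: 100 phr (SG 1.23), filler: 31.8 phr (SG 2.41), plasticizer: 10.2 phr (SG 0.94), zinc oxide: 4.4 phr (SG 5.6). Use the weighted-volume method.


Sum of weights = 146.4
Volume contributions:
  polymer: 100/1.23 = 81.3008
  filler: 31.8/2.41 = 13.1950
  plasticizer: 10.2/0.94 = 10.8511
  zinc oxide: 4.4/5.6 = 0.7857
Sum of volumes = 106.1326
SG = 146.4 / 106.1326 = 1.379

SG = 1.379


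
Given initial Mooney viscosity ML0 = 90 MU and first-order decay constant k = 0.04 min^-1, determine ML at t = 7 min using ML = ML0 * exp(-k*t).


ML = ML0 * exp(-k * t)
ML = 90 * exp(-0.04 * 7)
ML = 90 * 0.7558
ML = 68.02 MU

68.02 MU


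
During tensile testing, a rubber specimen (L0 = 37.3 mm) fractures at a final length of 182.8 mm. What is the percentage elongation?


Elongation = (Lf - L0) / L0 * 100
= (182.8 - 37.3) / 37.3 * 100
= 145.5 / 37.3 * 100
= 390.1%

390.1%


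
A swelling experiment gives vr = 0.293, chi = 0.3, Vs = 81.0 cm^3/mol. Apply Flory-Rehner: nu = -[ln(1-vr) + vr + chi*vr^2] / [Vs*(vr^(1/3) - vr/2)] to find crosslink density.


ln(1 - vr) = ln(1 - 0.293) = -0.3467
Numerator = -((-0.3467) + 0.293 + 0.3 * 0.293^2) = 0.0280
Denominator = 81.0 * (0.293^(1/3) - 0.293/2) = 41.9325
nu = 0.0280 / 41.9325 = 6.6702e-04 mol/cm^3

6.6702e-04 mol/cm^3


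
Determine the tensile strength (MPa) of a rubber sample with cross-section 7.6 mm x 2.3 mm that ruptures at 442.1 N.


Area = width * thickness = 7.6 * 2.3 = 17.48 mm^2
TS = force / area = 442.1 / 17.48 = 25.29 MPa

25.29 MPa


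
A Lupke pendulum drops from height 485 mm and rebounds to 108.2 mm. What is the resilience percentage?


Resilience = h_rebound / h_drop * 100
= 108.2 / 485 * 100
= 22.3%

22.3%


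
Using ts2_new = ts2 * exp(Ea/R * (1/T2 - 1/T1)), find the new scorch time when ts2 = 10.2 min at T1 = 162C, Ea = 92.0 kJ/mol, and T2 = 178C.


Convert temperatures: T1 = 162 + 273.15 = 435.15 K, T2 = 178 + 273.15 = 451.15 K
ts2_new = 10.2 * exp(92000 / 8.314 * (1/451.15 - 1/435.15))
1/T2 - 1/T1 = -8.1500e-05
ts2_new = 4.14 min

4.14 min


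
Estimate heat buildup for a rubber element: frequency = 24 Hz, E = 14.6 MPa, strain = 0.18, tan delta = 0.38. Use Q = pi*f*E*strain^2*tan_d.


Q = pi * f * E * strain^2 * tan_d
= pi * 24 * 14.6 * 0.18^2 * 0.38
= pi * 24 * 14.6 * 0.0324 * 0.38
= 13.5532

Q = 13.5532


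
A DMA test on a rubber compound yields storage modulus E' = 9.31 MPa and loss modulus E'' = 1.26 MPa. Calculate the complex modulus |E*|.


|E*| = sqrt(E'^2 + E''^2)
= sqrt(9.31^2 + 1.26^2)
= sqrt(86.6761 + 1.5876)
= 9.395 MPa

9.395 MPa


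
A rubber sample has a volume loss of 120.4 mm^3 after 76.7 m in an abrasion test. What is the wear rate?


Rate = volume_loss / distance
= 120.4 / 76.7
= 1.57 mm^3/m

1.57 mm^3/m


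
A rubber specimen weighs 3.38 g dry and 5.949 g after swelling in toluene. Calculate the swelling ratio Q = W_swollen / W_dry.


Q = W_swollen / W_dry
Q = 5.949 / 3.38
Q = 1.76

Q = 1.76


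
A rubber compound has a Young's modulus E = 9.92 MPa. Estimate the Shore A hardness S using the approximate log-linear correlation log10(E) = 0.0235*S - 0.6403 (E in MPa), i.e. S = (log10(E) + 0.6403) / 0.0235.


log10(E) = 0.0235*S - 0.6403  =>  S = (log10(E) + 0.6403) / 0.0235
log10(9.92) = 0.996512
S = (0.996512 + 0.6403) / 0.0235 = 1.636812 / 0.0235
S = 69.7

Shore A = 69.7


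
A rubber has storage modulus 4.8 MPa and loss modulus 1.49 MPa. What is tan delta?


tan delta = E'' / E'
= 1.49 / 4.8
= 0.3104

tan delta = 0.3104


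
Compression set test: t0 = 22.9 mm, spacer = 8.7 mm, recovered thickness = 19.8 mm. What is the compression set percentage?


CS = (t0 - recovered) / (t0 - ts) * 100
= (22.9 - 19.8) / (22.9 - 8.7) * 100
= 3.1 / 14.2 * 100
= 21.8%

21.8%


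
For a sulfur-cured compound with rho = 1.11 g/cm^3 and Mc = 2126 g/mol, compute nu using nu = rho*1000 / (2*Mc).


nu = rho * 1000 / (2 * Mc)
nu = 1.11 * 1000 / (2 * 2126)
nu = 1110.0 / 4252
nu = 0.2611 mol/L

0.2611 mol/L


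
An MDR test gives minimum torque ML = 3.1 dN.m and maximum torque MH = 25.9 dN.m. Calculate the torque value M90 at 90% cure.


M90 = ML + 0.9 * (MH - ML)
M90 = 3.1 + 0.9 * (25.9 - 3.1)
M90 = 3.1 + 0.9 * 22.8
M90 = 23.62 dN.m

23.62 dN.m


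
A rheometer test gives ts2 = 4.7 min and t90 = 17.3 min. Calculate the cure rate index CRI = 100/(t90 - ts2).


CRI = 100 / (t90 - ts2)
= 100 / (17.3 - 4.7)
= 100 / 12.6
= 7.94 min^-1

7.94 min^-1


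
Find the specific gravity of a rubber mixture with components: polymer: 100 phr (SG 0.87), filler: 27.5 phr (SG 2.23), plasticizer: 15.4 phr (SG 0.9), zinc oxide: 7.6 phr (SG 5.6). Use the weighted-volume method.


Sum of weights = 150.5
Volume contributions:
  polymer: 100/0.87 = 114.9425
  filler: 27.5/2.23 = 12.3318
  plasticizer: 15.4/0.9 = 17.1111
  zinc oxide: 7.6/5.6 = 1.3571
Sum of volumes = 145.7426
SG = 150.5 / 145.7426 = 1.033

SG = 1.033


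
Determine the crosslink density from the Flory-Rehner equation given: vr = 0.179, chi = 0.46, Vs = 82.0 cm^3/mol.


ln(1 - vr) = ln(1 - 0.179) = -0.1972
Numerator = -((-0.1972) + 0.179 + 0.46 * 0.179^2) = 0.0035
Denominator = 82.0 * (0.179^(1/3) - 0.179/2) = 38.8741
nu = 0.0035 / 38.8741 = 8.9862e-05 mol/cm^3

8.9862e-05 mol/cm^3


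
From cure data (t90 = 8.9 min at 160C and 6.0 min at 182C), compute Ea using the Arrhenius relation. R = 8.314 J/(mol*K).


T1 = 433.15 K, T2 = 455.15 K
1/T1 - 1/T2 = 1.1159e-04
ln(t1/t2) = ln(8.9/6.0) = 0.3943
Ea = 8.314 * 0.3943 / 1.1159e-04 = 29376.3584 J/mol
Ea = 29.38 kJ/mol

29.38 kJ/mol


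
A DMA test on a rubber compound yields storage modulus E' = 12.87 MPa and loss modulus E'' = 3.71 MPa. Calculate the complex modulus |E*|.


|E*| = sqrt(E'^2 + E''^2)
= sqrt(12.87^2 + 3.71^2)
= sqrt(165.6369 + 13.7641)
= 13.394 MPa

13.394 MPa


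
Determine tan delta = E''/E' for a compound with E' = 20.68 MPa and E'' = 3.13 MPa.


tan delta = E'' / E'
= 3.13 / 20.68
= 0.1514

tan delta = 0.1514


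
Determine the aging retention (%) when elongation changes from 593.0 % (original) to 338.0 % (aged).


Retention = aged / original * 100
= 338.0 / 593.0 * 100
= 57.0%

57.0%


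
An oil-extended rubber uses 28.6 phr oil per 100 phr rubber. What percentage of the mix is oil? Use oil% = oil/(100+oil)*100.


Oil % = oil / (100 + oil) * 100
= 28.6 / (100 + 28.6) * 100
= 28.6 / 128.6 * 100
= 22.24%

22.24%


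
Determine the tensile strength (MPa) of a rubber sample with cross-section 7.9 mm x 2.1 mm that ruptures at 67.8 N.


Area = width * thickness = 7.9 * 2.1 = 16.59 mm^2
TS = force / area = 67.8 / 16.59 = 4.09 MPa

4.09 MPa


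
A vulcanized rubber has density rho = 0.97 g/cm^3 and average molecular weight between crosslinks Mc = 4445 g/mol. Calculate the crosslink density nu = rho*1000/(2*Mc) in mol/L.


nu = rho * 1000 / (2 * Mc)
nu = 0.97 * 1000 / (2 * 4445)
nu = 970.0 / 8890
nu = 0.1091 mol/L

0.1091 mol/L


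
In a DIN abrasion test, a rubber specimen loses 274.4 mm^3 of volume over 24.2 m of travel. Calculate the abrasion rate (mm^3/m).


Rate = volume_loss / distance
= 274.4 / 24.2
= 11.339 mm^3/m

11.339 mm^3/m


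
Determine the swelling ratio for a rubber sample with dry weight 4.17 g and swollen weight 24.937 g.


Q = W_swollen / W_dry
Q = 24.937 / 4.17
Q = 5.98

Q = 5.98


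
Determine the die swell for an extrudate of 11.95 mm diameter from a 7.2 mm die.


Die swell ratio = D_extrudate / D_die
= 11.95 / 7.2
= 1.66

Die swell = 1.66


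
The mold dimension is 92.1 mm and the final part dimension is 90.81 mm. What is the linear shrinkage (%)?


Shrinkage = (mold - part) / mold * 100
= (92.1 - 90.81) / 92.1 * 100
= 1.29 / 92.1 * 100
= 1.4%

1.4%


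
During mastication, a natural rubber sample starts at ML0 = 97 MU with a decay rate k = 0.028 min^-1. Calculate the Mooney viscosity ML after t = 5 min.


ML = ML0 * exp(-k * t)
ML = 97 * exp(-0.028 * 5)
ML = 97 * 0.8694
ML = 84.33 MU

84.33 MU


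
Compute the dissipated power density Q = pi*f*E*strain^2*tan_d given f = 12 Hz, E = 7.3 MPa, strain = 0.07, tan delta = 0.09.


Q = pi * f * E * strain^2 * tan_d
= pi * 12 * 7.3 * 0.07^2 * 0.09
= pi * 12 * 7.3 * 0.0049 * 0.09
= 0.1214

Q = 0.1214


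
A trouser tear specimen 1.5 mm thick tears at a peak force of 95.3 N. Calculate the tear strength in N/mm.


Tear strength = force / thickness
= 95.3 / 1.5
= 63.53 N/mm

63.53 N/mm


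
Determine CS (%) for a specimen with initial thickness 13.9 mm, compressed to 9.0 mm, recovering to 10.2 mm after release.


CS = (t0 - recovered) / (t0 - ts) * 100
= (13.9 - 10.2) / (13.9 - 9.0) * 100
= 3.7 / 4.9 * 100
= 75.5%

75.5%


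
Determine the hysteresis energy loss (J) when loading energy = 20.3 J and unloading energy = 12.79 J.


Hysteresis loss = loading - unloading
= 20.3 - 12.79
= 7.51 J

7.51 J


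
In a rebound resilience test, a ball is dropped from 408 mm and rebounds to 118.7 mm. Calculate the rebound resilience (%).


Resilience = h_rebound / h_drop * 100
= 118.7 / 408 * 100
= 29.1%

29.1%


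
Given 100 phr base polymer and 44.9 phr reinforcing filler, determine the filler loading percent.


Filler % = filler / (rubber + filler) * 100
= 44.9 / (100 + 44.9) * 100
= 44.9 / 144.9 * 100
= 30.99%

30.99%


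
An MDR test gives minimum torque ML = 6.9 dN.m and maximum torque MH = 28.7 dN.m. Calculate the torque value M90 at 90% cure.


M90 = ML + 0.9 * (MH - ML)
M90 = 6.9 + 0.9 * (28.7 - 6.9)
M90 = 6.9 + 0.9 * 21.8
M90 = 26.52 dN.m

26.52 dN.m


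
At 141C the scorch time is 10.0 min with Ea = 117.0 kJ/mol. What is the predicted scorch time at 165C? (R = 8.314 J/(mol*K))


Convert temperatures: T1 = 141 + 273.15 = 414.15 K, T2 = 165 + 273.15 = 438.15 K
ts2_new = 10.0 * exp(117000 / 8.314 * (1/438.15 - 1/414.15))
1/T2 - 1/T1 = -1.3226e-04
ts2_new = 1.55 min

1.55 min


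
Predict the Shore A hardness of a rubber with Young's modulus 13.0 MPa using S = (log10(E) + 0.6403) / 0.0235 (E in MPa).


log10(E) = 0.0235*S - 0.6403  =>  S = (log10(E) + 0.6403) / 0.0235
log10(13.0) = 1.113943
S = (1.113943 + 0.6403) / 0.0235 = 1.754243 / 0.0235
S = 74.6

Shore A = 74.6


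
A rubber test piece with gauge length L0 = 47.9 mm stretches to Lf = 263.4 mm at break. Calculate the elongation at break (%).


Elongation = (Lf - L0) / L0 * 100
= (263.4 - 47.9) / 47.9 * 100
= 215.5 / 47.9 * 100
= 449.9%

449.9%


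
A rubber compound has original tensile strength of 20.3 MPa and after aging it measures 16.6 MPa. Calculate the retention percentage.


Retention = aged / original * 100
= 16.6 / 20.3 * 100
= 81.8%

81.8%


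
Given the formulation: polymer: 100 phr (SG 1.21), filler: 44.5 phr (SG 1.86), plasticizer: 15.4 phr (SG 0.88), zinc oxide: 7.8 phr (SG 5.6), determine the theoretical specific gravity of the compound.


Sum of weights = 167.7
Volume contributions:
  polymer: 100/1.21 = 82.6446
  filler: 44.5/1.86 = 23.9247
  plasticizer: 15.4/0.88 = 17.5000
  zinc oxide: 7.8/5.6 = 1.3929
Sum of volumes = 125.4622
SG = 167.7 / 125.4622 = 1.337

SG = 1.337


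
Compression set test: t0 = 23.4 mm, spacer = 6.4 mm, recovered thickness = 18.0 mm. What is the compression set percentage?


CS = (t0 - recovered) / (t0 - ts) * 100
= (23.4 - 18.0) / (23.4 - 6.4) * 100
= 5.4 / 17.0 * 100
= 31.8%

31.8%


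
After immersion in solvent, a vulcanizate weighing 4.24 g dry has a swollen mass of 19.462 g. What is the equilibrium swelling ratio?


Q = W_swollen / W_dry
Q = 19.462 / 4.24
Q = 4.59

Q = 4.59


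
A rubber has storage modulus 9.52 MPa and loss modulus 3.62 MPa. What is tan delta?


tan delta = E'' / E'
= 3.62 / 9.52
= 0.3803

tan delta = 0.3803


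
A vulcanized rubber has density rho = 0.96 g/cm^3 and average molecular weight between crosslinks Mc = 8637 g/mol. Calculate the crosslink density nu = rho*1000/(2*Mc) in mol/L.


nu = rho * 1000 / (2 * Mc)
nu = 0.96 * 1000 / (2 * 8637)
nu = 960.0 / 17274
nu = 0.0556 mol/L

0.0556 mol/L


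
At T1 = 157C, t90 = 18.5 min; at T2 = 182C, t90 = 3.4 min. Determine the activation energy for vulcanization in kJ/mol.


T1 = 430.15 K, T2 = 455.15 K
1/T1 - 1/T2 = 1.2769e-04
ln(t1/t2) = ln(18.5/3.4) = 1.6940
Ea = 8.314 * 1.6940 / 1.2769e-04 = 110295.2189 J/mol
Ea = 110.3 kJ/mol

110.3 kJ/mol


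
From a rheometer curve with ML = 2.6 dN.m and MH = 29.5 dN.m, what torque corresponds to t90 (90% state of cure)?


M90 = ML + 0.9 * (MH - ML)
M90 = 2.6 + 0.9 * (29.5 - 2.6)
M90 = 2.6 + 0.9 * 26.9
M90 = 26.81 dN.m

26.81 dN.m


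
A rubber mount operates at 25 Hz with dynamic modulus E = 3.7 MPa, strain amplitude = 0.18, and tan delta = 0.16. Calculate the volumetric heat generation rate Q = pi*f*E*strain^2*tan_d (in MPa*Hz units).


Q = pi * f * E * strain^2 * tan_d
= pi * 25 * 3.7 * 0.18^2 * 0.16
= pi * 25 * 3.7 * 0.0324 * 0.16
= 1.5065

Q = 1.5065


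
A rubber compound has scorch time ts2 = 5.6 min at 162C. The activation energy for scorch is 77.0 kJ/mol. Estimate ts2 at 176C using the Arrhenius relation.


Convert temperatures: T1 = 162 + 273.15 = 435.15 K, T2 = 176 + 273.15 = 449.15 K
ts2_new = 5.6 * exp(77000 / 8.314 * (1/449.15 - 1/435.15))
1/T2 - 1/T1 = -7.1630e-05
ts2_new = 2.88 min

2.88 min


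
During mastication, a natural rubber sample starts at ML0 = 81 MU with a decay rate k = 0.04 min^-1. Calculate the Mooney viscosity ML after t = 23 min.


ML = ML0 * exp(-k * t)
ML = 81 * exp(-0.04 * 23)
ML = 81 * 0.3985
ML = 32.28 MU

32.28 MU


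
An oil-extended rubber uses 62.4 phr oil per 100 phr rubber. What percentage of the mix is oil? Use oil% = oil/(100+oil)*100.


Oil % = oil / (100 + oil) * 100
= 62.4 / (100 + 62.4) * 100
= 62.4 / 162.4 * 100
= 38.42%

38.42%


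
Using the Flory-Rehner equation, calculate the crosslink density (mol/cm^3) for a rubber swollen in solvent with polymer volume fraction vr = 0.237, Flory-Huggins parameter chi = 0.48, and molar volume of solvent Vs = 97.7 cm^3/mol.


ln(1 - vr) = ln(1 - 0.237) = -0.2705
Numerator = -((-0.2705) + 0.237 + 0.48 * 0.237^2) = 0.0065
Denominator = 97.7 * (0.237^(1/3) - 0.237/2) = 48.8838
nu = 0.0065 / 48.8838 = 1.3371e-04 mol/cm^3

1.3371e-04 mol/cm^3


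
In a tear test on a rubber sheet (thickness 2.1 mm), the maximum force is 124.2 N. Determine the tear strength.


Tear strength = force / thickness
= 124.2 / 2.1
= 59.14 N/mm

59.14 N/mm


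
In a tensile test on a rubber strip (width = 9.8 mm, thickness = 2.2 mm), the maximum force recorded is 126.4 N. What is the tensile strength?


Area = width * thickness = 9.8 * 2.2 = 21.56 mm^2
TS = force / area = 126.4 / 21.56 = 5.86 MPa

5.86 MPa


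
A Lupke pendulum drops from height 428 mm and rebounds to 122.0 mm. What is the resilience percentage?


Resilience = h_rebound / h_drop * 100
= 122.0 / 428 * 100
= 28.5%

28.5%


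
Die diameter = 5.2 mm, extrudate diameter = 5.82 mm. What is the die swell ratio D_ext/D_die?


Die swell ratio = D_extrudate / D_die
= 5.82 / 5.2
= 1.119

Die swell = 1.119


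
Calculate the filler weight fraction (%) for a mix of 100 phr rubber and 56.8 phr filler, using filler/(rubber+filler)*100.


Filler % = filler / (rubber + filler) * 100
= 56.8 / (100 + 56.8) * 100
= 56.8 / 156.8 * 100
= 36.22%

36.22%


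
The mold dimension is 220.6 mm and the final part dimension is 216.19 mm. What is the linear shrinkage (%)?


Shrinkage = (mold - part) / mold * 100
= (220.6 - 216.19) / 220.6 * 100
= 4.41 / 220.6 * 100
= 2.0%

2.0%


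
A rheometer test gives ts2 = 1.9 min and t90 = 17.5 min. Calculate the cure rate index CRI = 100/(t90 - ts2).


CRI = 100 / (t90 - ts2)
= 100 / (17.5 - 1.9)
= 100 / 15.6
= 6.41 min^-1

6.41 min^-1


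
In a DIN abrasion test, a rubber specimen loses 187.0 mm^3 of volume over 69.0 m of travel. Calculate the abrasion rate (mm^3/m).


Rate = volume_loss / distance
= 187.0 / 69.0
= 2.71 mm^3/m

2.71 mm^3/m


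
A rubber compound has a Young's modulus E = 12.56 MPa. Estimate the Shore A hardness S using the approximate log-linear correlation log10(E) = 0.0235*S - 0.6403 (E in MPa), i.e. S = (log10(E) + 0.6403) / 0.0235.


log10(E) = 0.0235*S - 0.6403  =>  S = (log10(E) + 0.6403) / 0.0235
log10(12.56) = 1.098990
S = (1.098990 + 0.6403) / 0.0235 = 1.739290 / 0.0235
S = 74.0

Shore A = 74.0


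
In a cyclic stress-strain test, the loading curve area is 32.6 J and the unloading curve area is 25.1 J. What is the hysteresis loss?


Hysteresis loss = loading - unloading
= 32.6 - 25.1
= 7.5 J

7.5 J


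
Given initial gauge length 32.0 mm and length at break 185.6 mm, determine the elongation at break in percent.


Elongation = (Lf - L0) / L0 * 100
= (185.6 - 32.0) / 32.0 * 100
= 153.6 / 32.0 * 100
= 480.0%

480.0%


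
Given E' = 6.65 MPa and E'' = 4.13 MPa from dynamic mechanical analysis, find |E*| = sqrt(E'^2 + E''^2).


|E*| = sqrt(E'^2 + E''^2)
= sqrt(6.65^2 + 4.13^2)
= sqrt(44.2225 + 17.0569)
= 7.828 MPa

7.828 MPa


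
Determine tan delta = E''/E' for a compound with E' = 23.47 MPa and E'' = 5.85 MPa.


tan delta = E'' / E'
= 5.85 / 23.47
= 0.2493

tan delta = 0.2493


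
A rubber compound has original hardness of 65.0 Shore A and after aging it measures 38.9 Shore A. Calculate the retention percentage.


Retention = aged / original * 100
= 38.9 / 65.0 * 100
= 59.8%

59.8%


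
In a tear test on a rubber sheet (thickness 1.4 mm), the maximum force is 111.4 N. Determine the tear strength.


Tear strength = force / thickness
= 111.4 / 1.4
= 79.57 N/mm

79.57 N/mm


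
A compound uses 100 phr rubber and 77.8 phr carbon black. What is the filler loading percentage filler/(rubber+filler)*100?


Filler % = filler / (rubber + filler) * 100
= 77.8 / (100 + 77.8) * 100
= 77.8 / 177.8 * 100
= 43.76%

43.76%


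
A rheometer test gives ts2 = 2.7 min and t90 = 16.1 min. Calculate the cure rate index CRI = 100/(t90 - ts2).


CRI = 100 / (t90 - ts2)
= 100 / (16.1 - 2.7)
= 100 / 13.4
= 7.46 min^-1

7.46 min^-1


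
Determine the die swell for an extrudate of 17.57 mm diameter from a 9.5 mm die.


Die swell ratio = D_extrudate / D_die
= 17.57 / 9.5
= 1.849

Die swell = 1.849


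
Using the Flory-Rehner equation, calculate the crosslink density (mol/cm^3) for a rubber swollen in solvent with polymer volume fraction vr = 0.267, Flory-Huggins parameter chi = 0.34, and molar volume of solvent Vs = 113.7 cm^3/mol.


ln(1 - vr) = ln(1 - 0.267) = -0.3106
Numerator = -((-0.3106) + 0.267 + 0.34 * 0.267^2) = 0.0194
Denominator = 113.7 * (0.267^(1/3) - 0.267/2) = 58.0356
nu = 0.0194 / 58.0356 = 3.3378e-04 mol/cm^3

3.3378e-04 mol/cm^3


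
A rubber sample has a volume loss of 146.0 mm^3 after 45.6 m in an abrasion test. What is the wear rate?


Rate = volume_loss / distance
= 146.0 / 45.6
= 3.202 mm^3/m

3.202 mm^3/m


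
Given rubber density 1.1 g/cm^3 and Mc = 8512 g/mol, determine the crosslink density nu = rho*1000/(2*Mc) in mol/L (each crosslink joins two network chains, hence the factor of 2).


nu = rho * 1000 / (2 * Mc)
nu = 1.1 * 1000 / (2 * 8512)
nu = 1100.0 / 17024
nu = 0.0646 mol/L

0.0646 mol/L


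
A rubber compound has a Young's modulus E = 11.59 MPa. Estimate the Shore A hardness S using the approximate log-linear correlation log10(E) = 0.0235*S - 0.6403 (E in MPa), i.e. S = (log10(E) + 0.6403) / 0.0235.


log10(E) = 0.0235*S - 0.6403  =>  S = (log10(E) + 0.6403) / 0.0235
log10(11.59) = 1.064083
S = (1.064083 + 0.6403) / 0.0235 = 1.704383 / 0.0235
S = 72.5

Shore A = 72.5


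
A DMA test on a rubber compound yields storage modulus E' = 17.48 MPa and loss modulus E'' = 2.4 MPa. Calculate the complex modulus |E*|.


|E*| = sqrt(E'^2 + E''^2)
= sqrt(17.48^2 + 2.4^2)
= sqrt(305.5504 + 5.7600)
= 17.644 MPa

17.644 MPa


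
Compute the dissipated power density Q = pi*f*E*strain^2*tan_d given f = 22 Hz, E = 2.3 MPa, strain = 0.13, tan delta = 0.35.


Q = pi * f * E * strain^2 * tan_d
= pi * 22 * 2.3 * 0.13^2 * 0.35
= pi * 22 * 2.3 * 0.0169 * 0.35
= 0.9403

Q = 0.9403


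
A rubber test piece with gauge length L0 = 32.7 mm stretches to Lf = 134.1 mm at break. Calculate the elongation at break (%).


Elongation = (Lf - L0) / L0 * 100
= (134.1 - 32.7) / 32.7 * 100
= 101.4 / 32.7 * 100
= 310.1%

310.1%


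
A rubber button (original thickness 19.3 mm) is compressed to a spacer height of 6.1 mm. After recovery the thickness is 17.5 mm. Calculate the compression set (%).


CS = (t0 - recovered) / (t0 - ts) * 100
= (19.3 - 17.5) / (19.3 - 6.1) * 100
= 1.8 / 13.2 * 100
= 13.6%

13.6%


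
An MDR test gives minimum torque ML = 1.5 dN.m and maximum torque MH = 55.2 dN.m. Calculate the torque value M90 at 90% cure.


M90 = ML + 0.9 * (MH - ML)
M90 = 1.5 + 0.9 * (55.2 - 1.5)
M90 = 1.5 + 0.9 * 53.7
M90 = 49.83 dN.m

49.83 dN.m


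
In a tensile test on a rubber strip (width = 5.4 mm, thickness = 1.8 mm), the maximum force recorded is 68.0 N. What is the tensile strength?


Area = width * thickness = 5.4 * 1.8 = 9.72 mm^2
TS = force / area = 68.0 / 9.72 = 7.0 MPa

7.0 MPa


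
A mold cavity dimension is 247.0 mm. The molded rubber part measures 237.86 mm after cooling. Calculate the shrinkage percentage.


Shrinkage = (mold - part) / mold * 100
= (247.0 - 237.86) / 247.0 * 100
= 9.14 / 247.0 * 100
= 3.7%

3.7%


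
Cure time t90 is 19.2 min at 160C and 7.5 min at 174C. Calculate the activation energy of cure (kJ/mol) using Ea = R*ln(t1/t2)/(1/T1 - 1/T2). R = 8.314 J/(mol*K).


T1 = 433.15 K, T2 = 447.15 K
1/T1 - 1/T2 = 7.2283e-05
ln(t1/t2) = ln(19.2/7.5) = 0.9400
Ea = 8.314 * 0.9400 / 7.2283e-05 = 108119.6785 J/mol
Ea = 108.12 kJ/mol

108.12 kJ/mol


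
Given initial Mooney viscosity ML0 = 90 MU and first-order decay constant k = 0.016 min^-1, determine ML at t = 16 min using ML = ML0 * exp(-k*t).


ML = ML0 * exp(-k * t)
ML = 90 * exp(-0.016 * 16)
ML = 90 * 0.7741
ML = 69.67 MU

69.67 MU


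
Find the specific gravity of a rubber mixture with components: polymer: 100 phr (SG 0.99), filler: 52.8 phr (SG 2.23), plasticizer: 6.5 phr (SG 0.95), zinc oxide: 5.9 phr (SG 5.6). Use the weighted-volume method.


Sum of weights = 165.2
Volume contributions:
  polymer: 100/0.99 = 101.0101
  filler: 52.8/2.23 = 23.6771
  plasticizer: 6.5/0.95 = 6.8421
  zinc oxide: 5.9/5.6 = 1.0536
Sum of volumes = 132.5829
SG = 165.2 / 132.5829 = 1.246

SG = 1.246


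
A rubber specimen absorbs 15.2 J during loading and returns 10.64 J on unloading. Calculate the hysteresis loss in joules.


Hysteresis loss = loading - unloading
= 15.2 - 10.64
= 4.56 J

4.56 J


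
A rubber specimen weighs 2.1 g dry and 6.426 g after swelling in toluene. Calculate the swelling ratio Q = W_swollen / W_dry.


Q = W_swollen / W_dry
Q = 6.426 / 2.1
Q = 3.06

Q = 3.06


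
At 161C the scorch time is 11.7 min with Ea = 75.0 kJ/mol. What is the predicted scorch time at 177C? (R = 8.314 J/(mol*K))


Convert temperatures: T1 = 161 + 273.15 = 434.15 K, T2 = 177 + 273.15 = 450.15 K
ts2_new = 11.7 * exp(75000 / 8.314 * (1/450.15 - 1/434.15))
1/T2 - 1/T1 = -8.1870e-05
ts2_new = 5.59 min

5.59 min


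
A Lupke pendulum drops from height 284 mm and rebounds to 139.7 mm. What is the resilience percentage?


Resilience = h_rebound / h_drop * 100
= 139.7 / 284 * 100
= 49.2%

49.2%


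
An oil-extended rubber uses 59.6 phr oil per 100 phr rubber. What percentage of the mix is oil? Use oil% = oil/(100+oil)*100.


Oil % = oil / (100 + oil) * 100
= 59.6 / (100 + 59.6) * 100
= 59.6 / 159.6 * 100
= 37.34%

37.34%


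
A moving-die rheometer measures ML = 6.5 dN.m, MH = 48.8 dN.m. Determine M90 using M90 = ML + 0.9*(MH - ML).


M90 = ML + 0.9 * (MH - ML)
M90 = 6.5 + 0.9 * (48.8 - 6.5)
M90 = 6.5 + 0.9 * 42.3
M90 = 44.57 dN.m

44.57 dN.m


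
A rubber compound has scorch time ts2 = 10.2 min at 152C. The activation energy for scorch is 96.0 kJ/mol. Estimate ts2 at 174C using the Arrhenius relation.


Convert temperatures: T1 = 152 + 273.15 = 425.15 K, T2 = 174 + 273.15 = 447.15 K
ts2_new = 10.2 * exp(96000 / 8.314 * (1/447.15 - 1/425.15))
1/T2 - 1/T1 = -1.1573e-04
ts2_new = 2.68 min

2.68 min


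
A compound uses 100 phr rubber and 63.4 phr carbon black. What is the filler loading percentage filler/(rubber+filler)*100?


Filler % = filler / (rubber + filler) * 100
= 63.4 / (100 + 63.4) * 100
= 63.4 / 163.4 * 100
= 38.8%

38.8%


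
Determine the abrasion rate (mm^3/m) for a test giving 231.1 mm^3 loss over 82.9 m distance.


Rate = volume_loss / distance
= 231.1 / 82.9
= 2.788 mm^3/m

2.788 mm^3/m


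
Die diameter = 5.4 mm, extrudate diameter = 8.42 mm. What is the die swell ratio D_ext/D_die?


Die swell ratio = D_extrudate / D_die
= 8.42 / 5.4
= 1.559

Die swell = 1.559


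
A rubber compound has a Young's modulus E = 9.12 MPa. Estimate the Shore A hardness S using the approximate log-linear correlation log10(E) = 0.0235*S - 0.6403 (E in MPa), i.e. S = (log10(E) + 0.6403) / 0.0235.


log10(E) = 0.0235*S - 0.6403  =>  S = (log10(E) + 0.6403) / 0.0235
log10(9.12) = 0.959995
S = (0.959995 + 0.6403) / 0.0235 = 1.600295 / 0.0235
S = 68.1

Shore A = 68.1


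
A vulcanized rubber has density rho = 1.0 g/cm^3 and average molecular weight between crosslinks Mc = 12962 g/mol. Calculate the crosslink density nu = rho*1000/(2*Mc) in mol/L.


nu = rho * 1000 / (2 * Mc)
nu = 1.0 * 1000 / (2 * 12962)
nu = 1000.0 / 25924
nu = 0.0386 mol/L

0.0386 mol/L


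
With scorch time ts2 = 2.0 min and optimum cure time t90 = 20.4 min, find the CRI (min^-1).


CRI = 100 / (t90 - ts2)
= 100 / (20.4 - 2.0)
= 100 / 18.4
= 5.43 min^-1

5.43 min^-1


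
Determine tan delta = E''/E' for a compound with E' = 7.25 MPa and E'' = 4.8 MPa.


tan delta = E'' / E'
= 4.8 / 7.25
= 0.6621

tan delta = 0.6621


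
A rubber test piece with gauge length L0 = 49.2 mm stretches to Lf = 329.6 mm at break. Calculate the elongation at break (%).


Elongation = (Lf - L0) / L0 * 100
= (329.6 - 49.2) / 49.2 * 100
= 280.4 / 49.2 * 100
= 569.9%

569.9%


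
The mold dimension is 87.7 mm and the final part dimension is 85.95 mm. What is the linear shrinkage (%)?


Shrinkage = (mold - part) / mold * 100
= (87.7 - 85.95) / 87.7 * 100
= 1.75 / 87.7 * 100
= 2.0%

2.0%


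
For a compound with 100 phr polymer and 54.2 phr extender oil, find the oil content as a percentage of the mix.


Oil % = oil / (100 + oil) * 100
= 54.2 / (100 + 54.2) * 100
= 54.2 / 154.2 * 100
= 35.15%

35.15%


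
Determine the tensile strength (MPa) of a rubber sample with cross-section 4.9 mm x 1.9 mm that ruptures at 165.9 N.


Area = width * thickness = 4.9 * 1.9 = 9.31 mm^2
TS = force / area = 165.9 / 9.31 = 17.82 MPa

17.82 MPa


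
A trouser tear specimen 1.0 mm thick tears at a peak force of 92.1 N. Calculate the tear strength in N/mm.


Tear strength = force / thickness
= 92.1 / 1.0
= 92.1 N/mm

92.1 N/mm


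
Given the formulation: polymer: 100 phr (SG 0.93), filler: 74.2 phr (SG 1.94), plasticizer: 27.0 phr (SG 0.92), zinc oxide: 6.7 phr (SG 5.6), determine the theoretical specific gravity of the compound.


Sum of weights = 207.9
Volume contributions:
  polymer: 100/0.93 = 107.5269
  filler: 74.2/1.94 = 38.2474
  plasticizer: 27.0/0.92 = 29.3478
  zinc oxide: 6.7/5.6 = 1.1964
Sum of volumes = 176.3186
SG = 207.9 / 176.3186 = 1.179

SG = 1.179


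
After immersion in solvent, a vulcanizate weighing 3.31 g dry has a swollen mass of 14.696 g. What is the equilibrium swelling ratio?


Q = W_swollen / W_dry
Q = 14.696 / 3.31
Q = 4.44

Q = 4.44


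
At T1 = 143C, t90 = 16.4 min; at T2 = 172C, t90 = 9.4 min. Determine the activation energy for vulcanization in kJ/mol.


T1 = 416.15 K, T2 = 445.15 K
1/T1 - 1/T2 = 1.5655e-04
ln(t1/t2) = ln(16.4/9.4) = 0.5566
Ea = 8.314 * 0.5566 / 1.5655e-04 = 29558.9754 J/mol
Ea = 29.56 kJ/mol

29.56 kJ/mol


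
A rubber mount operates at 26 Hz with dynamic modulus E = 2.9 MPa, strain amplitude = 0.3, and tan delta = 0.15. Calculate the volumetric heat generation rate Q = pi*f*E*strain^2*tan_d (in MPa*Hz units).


Q = pi * f * E * strain^2 * tan_d
= pi * 26 * 2.9 * 0.3^2 * 0.15
= pi * 26 * 2.9 * 0.0900 * 0.15
= 3.1978

Q = 3.1978


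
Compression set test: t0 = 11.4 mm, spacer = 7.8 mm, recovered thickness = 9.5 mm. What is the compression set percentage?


CS = (t0 - recovered) / (t0 - ts) * 100
= (11.4 - 9.5) / (11.4 - 7.8) * 100
= 1.9 / 3.6 * 100
= 52.8%

52.8%


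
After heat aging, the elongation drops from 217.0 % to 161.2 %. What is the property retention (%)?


Retention = aged / original * 100
= 161.2 / 217.0 * 100
= 74.3%

74.3%


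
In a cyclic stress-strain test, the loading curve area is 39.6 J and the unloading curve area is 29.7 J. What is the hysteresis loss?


Hysteresis loss = loading - unloading
= 39.6 - 29.7
= 9.9 J

9.9 J


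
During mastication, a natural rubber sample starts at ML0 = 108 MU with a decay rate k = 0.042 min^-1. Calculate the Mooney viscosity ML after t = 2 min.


ML = ML0 * exp(-k * t)
ML = 108 * exp(-0.042 * 2)
ML = 108 * 0.9194
ML = 99.3 MU

99.3 MU


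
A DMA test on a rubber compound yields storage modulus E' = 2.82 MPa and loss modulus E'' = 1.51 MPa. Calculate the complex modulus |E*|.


|E*| = sqrt(E'^2 + E''^2)
= sqrt(2.82^2 + 1.51^2)
= sqrt(7.9524 + 2.2801)
= 3.199 MPa

3.199 MPa


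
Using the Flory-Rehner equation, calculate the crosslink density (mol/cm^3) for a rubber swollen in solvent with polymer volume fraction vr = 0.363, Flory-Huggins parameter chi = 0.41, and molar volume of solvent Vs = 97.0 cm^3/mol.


ln(1 - vr) = ln(1 - 0.363) = -0.4510
Numerator = -((-0.4510) + 0.363 + 0.41 * 0.363^2) = 0.0340
Denominator = 97.0 * (0.363^(1/3) - 0.363/2) = 51.5894
nu = 0.0340 / 51.5894 = 6.5828e-04 mol/cm^3

6.5828e-04 mol/cm^3


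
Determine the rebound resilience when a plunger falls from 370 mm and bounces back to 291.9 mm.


Resilience = h_rebound / h_drop * 100
= 291.9 / 370 * 100
= 78.9%

78.9%


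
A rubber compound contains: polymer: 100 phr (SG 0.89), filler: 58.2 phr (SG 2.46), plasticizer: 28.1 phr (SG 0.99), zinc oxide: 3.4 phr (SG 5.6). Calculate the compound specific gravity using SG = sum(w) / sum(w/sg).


Sum of weights = 189.7
Volume contributions:
  polymer: 100/0.89 = 112.3596
  filler: 58.2/2.46 = 23.6585
  plasticizer: 28.1/0.99 = 28.3838
  zinc oxide: 3.4/5.6 = 0.6071
Sum of volumes = 165.0091
SG = 189.7 / 165.0091 = 1.15

SG = 1.15


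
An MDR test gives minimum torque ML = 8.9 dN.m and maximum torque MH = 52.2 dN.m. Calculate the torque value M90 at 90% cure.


M90 = ML + 0.9 * (MH - ML)
M90 = 8.9 + 0.9 * (52.2 - 8.9)
M90 = 8.9 + 0.9 * 43.3
M90 = 47.87 dN.m

47.87 dN.m


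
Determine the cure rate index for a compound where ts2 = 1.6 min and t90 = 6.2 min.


CRI = 100 / (t90 - ts2)
= 100 / (6.2 - 1.6)
= 100 / 4.6
= 21.74 min^-1

21.74 min^-1


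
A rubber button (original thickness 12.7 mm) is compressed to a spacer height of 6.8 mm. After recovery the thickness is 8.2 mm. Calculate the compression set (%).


CS = (t0 - recovered) / (t0 - ts) * 100
= (12.7 - 8.2) / (12.7 - 6.8) * 100
= 4.5 / 5.9 * 100
= 76.3%

76.3%


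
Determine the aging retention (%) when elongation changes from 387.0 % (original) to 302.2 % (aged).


Retention = aged / original * 100
= 302.2 / 387.0 * 100
= 78.1%

78.1%


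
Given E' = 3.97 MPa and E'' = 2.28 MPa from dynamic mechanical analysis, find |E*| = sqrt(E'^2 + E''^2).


|E*| = sqrt(E'^2 + E''^2)
= sqrt(3.97^2 + 2.28^2)
= sqrt(15.7609 + 5.1984)
= 4.578 MPa

4.578 MPa


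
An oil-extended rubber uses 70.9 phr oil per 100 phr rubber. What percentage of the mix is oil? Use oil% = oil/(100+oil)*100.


Oil % = oil / (100 + oil) * 100
= 70.9 / (100 + 70.9) * 100
= 70.9 / 170.9 * 100
= 41.49%

41.49%


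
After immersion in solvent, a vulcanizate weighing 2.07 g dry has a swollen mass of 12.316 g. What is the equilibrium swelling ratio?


Q = W_swollen / W_dry
Q = 12.316 / 2.07
Q = 5.95

Q = 5.95


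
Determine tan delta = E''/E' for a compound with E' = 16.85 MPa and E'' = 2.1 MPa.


tan delta = E'' / E'
= 2.1 / 16.85
= 0.1246

tan delta = 0.1246


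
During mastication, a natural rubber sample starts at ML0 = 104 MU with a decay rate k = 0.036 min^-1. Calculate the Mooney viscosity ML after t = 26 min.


ML = ML0 * exp(-k * t)
ML = 104 * exp(-0.036 * 26)
ML = 104 * 0.3922
ML = 40.79 MU

40.79 MU


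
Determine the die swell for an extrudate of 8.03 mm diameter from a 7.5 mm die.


Die swell ratio = D_extrudate / D_die
= 8.03 / 7.5
= 1.071

Die swell = 1.071


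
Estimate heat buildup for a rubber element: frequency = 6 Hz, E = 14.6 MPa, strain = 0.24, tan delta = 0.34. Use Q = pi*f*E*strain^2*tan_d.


Q = pi * f * E * strain^2 * tan_d
= pi * 6 * 14.6 * 0.24^2 * 0.34
= pi * 6 * 14.6 * 0.0576 * 0.34
= 5.3896

Q = 5.3896


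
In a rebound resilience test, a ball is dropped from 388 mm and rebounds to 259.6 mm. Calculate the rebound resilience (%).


Resilience = h_rebound / h_drop * 100
= 259.6 / 388 * 100
= 66.9%

66.9%


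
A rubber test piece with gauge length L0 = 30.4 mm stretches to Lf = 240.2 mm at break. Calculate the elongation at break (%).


Elongation = (Lf - L0) / L0 * 100
= (240.2 - 30.4) / 30.4 * 100
= 209.8 / 30.4 * 100
= 690.1%

690.1%


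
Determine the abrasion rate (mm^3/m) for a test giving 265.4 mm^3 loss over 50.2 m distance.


Rate = volume_loss / distance
= 265.4 / 50.2
= 5.287 mm^3/m

5.287 mm^3/m


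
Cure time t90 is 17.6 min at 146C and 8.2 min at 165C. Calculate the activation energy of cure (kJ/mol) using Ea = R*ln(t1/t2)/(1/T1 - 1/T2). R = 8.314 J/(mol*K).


T1 = 419.15 K, T2 = 438.15 K
1/T1 - 1/T2 = 1.0346e-04
ln(t1/t2) = ln(17.6/8.2) = 0.7638
Ea = 8.314 * 0.7638 / 1.0346e-04 = 61377.3756 J/mol
Ea = 61.38 kJ/mol

61.38 kJ/mol
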